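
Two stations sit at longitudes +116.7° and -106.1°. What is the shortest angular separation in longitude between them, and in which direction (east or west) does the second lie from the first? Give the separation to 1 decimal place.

137.2° east

Raw difference: -106.1 − 116.7 = -222.8°.
Normalise into (−180°, 180°]: -222.8° + 360° = 137.2°.
Positive ⇒ the second point lies to the east; separation 137.2°.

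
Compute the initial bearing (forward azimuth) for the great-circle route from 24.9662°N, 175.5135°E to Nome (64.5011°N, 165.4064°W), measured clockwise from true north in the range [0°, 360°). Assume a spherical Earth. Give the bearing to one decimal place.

12.3°

Δλ = -165.4064 − 175.5135 = -340.9199°; wrapped into (−180°, 180°]: 19.0801°.
θ = atan2( sin Δλ · cos φ₂ , cos φ₁ · sin φ₂ − sin φ₁ · cos φ₂ · cos Δλ )
  = atan2(0.14072, 0.64653) = 12.279° → normalised to [0°, 360°): 12.279°.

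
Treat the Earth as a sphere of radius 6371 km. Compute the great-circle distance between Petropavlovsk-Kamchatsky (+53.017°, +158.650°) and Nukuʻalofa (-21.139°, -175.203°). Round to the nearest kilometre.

Δλ = -175.203 − 158.650 = -333.853°; wrapped into (−180°, 180°]: 26.147°.
Δφ = -21.139 − 53.017 = -74.156°.
a = sin²(Δφ/2) + cos φ₁ · cos φ₂ · sin²(Δλ/2) = 0.392200.
c = 2·atan2(√a, √(1−a)) = 1.35349 rad → d = 6371·c ≈ 8623.09 km.

8623 km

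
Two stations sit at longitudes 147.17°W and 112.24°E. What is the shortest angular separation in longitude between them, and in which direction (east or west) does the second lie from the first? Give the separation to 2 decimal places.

Raw difference: 112.24 − -147.17 = 259.41°.
Normalise into (−180°, 180°]: 259.41° − 360° = -100.59°.
Negative ⇒ the second point lies to the west; separation 100.59°.

100.59° west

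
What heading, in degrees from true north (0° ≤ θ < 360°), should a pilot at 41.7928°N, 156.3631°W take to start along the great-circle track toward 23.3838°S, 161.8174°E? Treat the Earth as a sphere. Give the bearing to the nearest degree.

Δλ = 161.8174 − -156.3631 = 318.1805°; wrapped into (−180°, 180°]: -41.8195°.
θ = atan2( sin Δλ · cos φ₂ , cos φ₁ · sin φ₂ − sin φ₁ · cos φ₂ · cos Δλ )
  = atan2(-0.61202, -0.75177) = -140.851° → normalised to [0°, 360°): 219.149°.

219°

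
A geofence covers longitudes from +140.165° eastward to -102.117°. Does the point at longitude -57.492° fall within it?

Band width going east from +140.165° to -102.117°: ((-102.117 − 140.165) mod 360) = 117.718°.
Offset of -57.492° east of the west edge: ((-57.492 − 140.165) mod 360) = 162.343°.
162.343° > 117.718° ⇒ outside.

No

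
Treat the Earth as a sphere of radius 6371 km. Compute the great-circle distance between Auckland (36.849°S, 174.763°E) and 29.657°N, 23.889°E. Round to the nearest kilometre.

17204 km

Δλ = 23.889 − 174.763 = -150.874°.
Δφ = 29.657 − -36.849 = 66.506°.
a = sin²(Δφ/2) + cos φ₁ · cos φ₂ · sin²(Δλ/2) = 0.952100.
c = 2·atan2(√a, √(1−a)) = 2.70030 rad → d = 6371·c ≈ 17203.62 km.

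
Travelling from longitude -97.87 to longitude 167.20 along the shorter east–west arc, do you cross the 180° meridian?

Naïve |167.20 − -97.87| = 265.07° > 180°, so the shorter arc goes the other way round — across 180°.
Signed shortest Δλ = ((167.20 − -97.87 + 180) mod 360) − 180 = -94.93°.
Going west by 94.93° from -97.87° passes through 180° before reaching +167.20°.

Yes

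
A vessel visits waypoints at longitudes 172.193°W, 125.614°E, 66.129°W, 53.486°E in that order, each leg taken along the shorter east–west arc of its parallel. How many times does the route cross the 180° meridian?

Leg 1: -172.193° → +125.614°, shortest Δλ = -62.193° (west) — crosses 180°.
Leg 2: +125.614° → -66.129°, shortest Δλ = 168.257° (east) — crosses 180°.
Leg 3: -66.129° → +53.486°, shortest Δλ = 119.615° (east) — does not cross 180°.
Total crossings: 2.

2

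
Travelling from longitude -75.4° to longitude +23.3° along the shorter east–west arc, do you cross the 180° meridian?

No

Signed shortest Δλ = ((23.3 − -75.4 + 180) mod 360) − 180 = 98.7°.
Going east by 98.7° from -75.4° reaches +23.3° without touching 180°.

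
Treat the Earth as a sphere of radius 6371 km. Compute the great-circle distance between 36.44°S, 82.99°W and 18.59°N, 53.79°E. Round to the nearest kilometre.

Δλ = 53.79 − -82.99 = 136.78°.
Δφ = 18.59 − -36.44 = 55.03°.
a = sin²(Δφ/2) + cos φ₁ · cos φ₂ · sin²(Δλ/2) = 0.872509.
c = 2·atan2(√a, √(1−a)) = 2.41136 rad → d = 6371·c ≈ 15362.76 km.

15363 km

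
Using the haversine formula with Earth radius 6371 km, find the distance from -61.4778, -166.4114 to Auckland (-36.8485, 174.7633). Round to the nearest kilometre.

Δλ = 174.7633 − -166.4114 = 341.1747°; wrapped into (−180°, 180°]: -18.8253°.
Δφ = -36.8485 − -61.4778 = 24.6293°.
a = sin²(Δφ/2) + cos φ₁ · cos φ₂ · sin²(Δλ/2) = 0.055708.
c = 2·atan2(√a, √(1−a)) = 0.47655 rad → d = 6371·c ≈ 3036.10 km.

3036 km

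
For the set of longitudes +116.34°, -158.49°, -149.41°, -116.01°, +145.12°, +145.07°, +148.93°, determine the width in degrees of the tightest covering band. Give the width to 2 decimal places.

Sort the longitudes: -158.49°, -149.41°, -116.01°, +116.34°, +145.07°, +145.12°, +148.93°.
Eastward gaps between consecutive values (wrapping around): 9.08°, 33.40°, 232.35°, 28.73°, 0.05°, 3.81°, 52.58°.
Largest gap = 232.35° ⇒ minimal covering band is its complement: 360° − 232.35° = 127.65°.
Band runs from +116.34° eastward to -116.01°, crossing the antimeridian.

127.65°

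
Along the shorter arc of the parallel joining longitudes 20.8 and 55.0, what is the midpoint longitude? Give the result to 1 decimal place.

Signed shortest Δλ from +20.8° to +55.0° is +34.2°.
Midpoint longitude = +20.8° + (+34.2°)/2 = +20.8° + 17.1° = +37.9°.

+37.9°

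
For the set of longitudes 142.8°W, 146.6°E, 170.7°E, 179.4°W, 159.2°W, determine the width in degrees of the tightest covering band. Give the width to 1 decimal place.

Sort the longitudes: -179.4°, -159.2°, -142.8°, +146.6°, +170.7°.
Eastward gaps between consecutive values (wrapping around): 20.2°, 16.4°, 289.4°, 24.1°, 9.9°.
Largest gap = 289.4° ⇒ minimal covering band is its complement: 360° − 289.4° = 70.6°.
Band runs from +146.6° eastward to -142.8°, crossing the antimeridian.

70.6°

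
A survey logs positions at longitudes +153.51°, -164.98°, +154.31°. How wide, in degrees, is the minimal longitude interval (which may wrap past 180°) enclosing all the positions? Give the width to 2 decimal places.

41.51°

Sort the longitudes: -164.98°, +153.51°, +154.31°.
Eastward gaps between consecutive values (wrapping around): 318.49°, 0.80°, 40.71°.
Largest gap = 318.49° ⇒ minimal covering band is its complement: 360° − 318.49° = 41.51°.
Band runs from +153.51° eastward to -164.98°, crossing the antimeridian.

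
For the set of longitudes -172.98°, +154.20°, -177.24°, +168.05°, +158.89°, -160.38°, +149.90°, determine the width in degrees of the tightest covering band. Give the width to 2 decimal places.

Sort the longitudes: -177.24°, -172.98°, -160.38°, +149.90°, +154.20°, +158.89°, +168.05°.
Eastward gaps between consecutive values (wrapping around): 4.26°, 12.60°, 310.28°, 4.30°, 4.69°, 9.16°, 14.71°.
Largest gap = 310.28° ⇒ minimal covering band is its complement: 360° − 310.28° = 49.72°.
Band runs from +149.90° eastward to -160.38°, crossing the antimeridian.

49.72°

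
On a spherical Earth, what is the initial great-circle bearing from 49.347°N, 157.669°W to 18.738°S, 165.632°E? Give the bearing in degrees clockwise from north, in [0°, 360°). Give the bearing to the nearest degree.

Δλ = 165.632 − -157.669 = 323.301°; wrapped into (−180°, 180°]: -36.699°.
θ = atan2( sin Δλ · cos φ₂ , cos φ₁ · sin φ₂ − sin φ₁ · cos φ₂ · cos Δλ )
  = atan2(-0.56594, -0.78533) = -144.222° → normalised to [0°, 360°): 215.778°.

216°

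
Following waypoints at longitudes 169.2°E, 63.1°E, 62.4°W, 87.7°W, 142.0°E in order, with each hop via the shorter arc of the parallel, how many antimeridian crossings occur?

Leg 1: +169.2° → +63.1°, shortest Δλ = -106.1° (west) — does not cross 180°.
Leg 2: +63.1° → -62.4°, shortest Δλ = -125.5° (west) — does not cross 180°.
Leg 3: -62.4° → -87.7°, shortest Δλ = -25.3° (west) — does not cross 180°.
Leg 4: -87.7° → +142.0°, shortest Δλ = -130.3° (west) — crosses 180°.
Total crossings: 1.

1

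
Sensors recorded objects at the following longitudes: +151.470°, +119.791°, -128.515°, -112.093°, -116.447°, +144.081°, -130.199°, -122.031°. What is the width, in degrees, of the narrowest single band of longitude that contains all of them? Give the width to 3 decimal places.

128.116°

Sort the longitudes: -130.199°, -128.515°, -122.031°, -116.447°, -112.093°, +119.791°, +144.081°, +151.470°.
Eastward gaps between consecutive values (wrapping around): 1.684°, 6.484°, 5.584°, 4.354°, 231.884°, 24.290°, 7.389°, 78.331°.
Largest gap = 231.884° ⇒ minimal covering band is its complement: 360° − 231.884° = 128.116°.
Band runs from +119.791° eastward to -112.093°, crossing the antimeridian.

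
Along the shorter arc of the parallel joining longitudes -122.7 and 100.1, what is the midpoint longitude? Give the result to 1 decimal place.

+168.7°

Signed shortest Δλ from -122.7° to +100.1° is -137.2°.
Midpoint longitude = -122.7° + (-137.2°)/2 = -122.7° − 68.6° = -191.3°.
Normalise into (−180°, 180°]: +168.7°.
(The naïve average (-122.7 + +100.1)/2 = -11.3° is on the wrong side of the globe.)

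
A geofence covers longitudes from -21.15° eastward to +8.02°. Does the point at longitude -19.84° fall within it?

Band width going east from -21.15° to +8.02°: ((8.02 − -21.15) mod 360) = 29.17°.
Offset of -19.84° east of the west edge: ((-19.84 − -21.15) mod 360) = 1.31°.
1.31° ≤ 29.17° ⇒ inside.

Yes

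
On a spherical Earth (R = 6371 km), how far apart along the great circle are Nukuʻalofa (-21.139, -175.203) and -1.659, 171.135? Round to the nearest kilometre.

2624 km

Δλ = 171.135 − -175.203 = 346.338°; wrapped into (−180°, 180°]: -13.662°.
Δφ = -1.659 − -21.139 = 19.480°.
a = sin²(Δφ/2) + cos φ₁ · cos φ₂ · sin²(Δλ/2) = 0.041811.
c = 2·atan2(√a, √(1−a)) = 0.41186 rad → d = 6371·c ≈ 2623.94 km.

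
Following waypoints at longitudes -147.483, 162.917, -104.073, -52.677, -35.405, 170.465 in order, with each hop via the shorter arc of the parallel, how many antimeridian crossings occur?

Leg 1: -147.483° → +162.917°, shortest Δλ = -49.6° (west) — crosses 180°.
Leg 2: +162.917° → -104.073°, shortest Δλ = 93.01° (east) — crosses 180°.
Leg 3: -104.073° → -52.677°, shortest Δλ = 51.396° (east) — does not cross 180°.
Leg 4: -52.677° → -35.405°, shortest Δλ = 17.272° (east) — does not cross 180°.
Leg 5: -35.405° → +170.465°, shortest Δλ = -154.13° (west) — crosses 180°.
Total crossings: 3.

3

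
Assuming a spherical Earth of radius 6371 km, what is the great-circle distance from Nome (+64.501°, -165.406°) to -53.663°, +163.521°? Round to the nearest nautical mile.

Δλ = 163.521 − -165.406 = 328.927°; wrapped into (−180°, 180°]: -31.073°.
Δφ = -53.663 − 64.501 = -118.164°.
a = sin²(Δφ/2) + cos φ₁ · cos φ₂ · sin²(Δλ/2) = 0.754299.
c = 2·atan2(√a, √(1−a)) = 2.10435 rad → d = 6371·c ≈ 13406.83 km ≈ 7239.11 nmi.

7239 nmi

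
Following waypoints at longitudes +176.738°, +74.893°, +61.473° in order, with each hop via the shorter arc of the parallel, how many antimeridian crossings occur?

Leg 1: +176.738° → +74.893°, shortest Δλ = -101.845° (west) — does not cross 180°.
Leg 2: +74.893° → +61.473°, shortest Δλ = -13.42° (west) — does not cross 180°.
Total crossings: 0.

0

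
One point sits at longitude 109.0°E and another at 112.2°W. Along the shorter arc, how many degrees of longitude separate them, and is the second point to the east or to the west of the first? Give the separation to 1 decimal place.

138.8° east

Raw difference: -112.2 − 109.0 = -221.2°.
Normalise into (−180°, 180°]: -221.2° + 360° = 138.8°.
Positive ⇒ the second point lies to the east; separation 138.8°.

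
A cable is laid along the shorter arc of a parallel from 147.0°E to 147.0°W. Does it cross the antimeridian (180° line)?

Yes

Naïve |-147.0 − 147.0| = 294.0° > 180°, so the shorter arc goes the other way round — across 180°.
Signed shortest Δλ = ((-147.0 − 147.0 + 180) mod 360) − 180 = 66.0°.
Going east by 66.0° from +147.0° passes through 180° before reaching -147.0°.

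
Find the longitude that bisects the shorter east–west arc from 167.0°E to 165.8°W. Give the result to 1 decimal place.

Signed shortest Δλ from +167.0° to -165.8° is +27.2°.
Midpoint longitude = +167.0° + (+27.2°)/2 = +167.0° + 13.6° = +180.6°.
Normalise into (−180°, 180°]: -179.4°.
(The naïve average (+167.0 + -165.8)/2 = 0.6° is on the wrong side of the globe.)

179.4°W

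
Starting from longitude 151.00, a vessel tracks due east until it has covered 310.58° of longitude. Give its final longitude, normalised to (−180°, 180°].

+101.58°

Start at +151.00°; shift +310.58° → +461.58°.
+461.58° lies outside (−180°, 180°]; subtract 360° → +101.58°.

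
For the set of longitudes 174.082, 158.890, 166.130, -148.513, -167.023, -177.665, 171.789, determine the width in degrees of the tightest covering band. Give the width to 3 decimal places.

52.597°

Sort the longitudes: -177.665°, -167.023°, -148.513°, +158.890°, +166.130°, +171.789°, +174.082°.
Eastward gaps between consecutive values (wrapping around): 10.642°, 18.510°, 307.403°, 7.240°, 5.659°, 2.293°, 8.253°.
Largest gap = 307.403° ⇒ minimal covering band is its complement: 360° − 307.403° = 52.597°.
Band runs from +158.890° eastward to -148.513°, crossing the antimeridian.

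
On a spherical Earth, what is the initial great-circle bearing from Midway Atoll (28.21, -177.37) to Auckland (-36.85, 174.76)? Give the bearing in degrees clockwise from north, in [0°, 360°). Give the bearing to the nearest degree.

187°

Δλ = 174.76 − -177.37 = 352.13°; wrapped into (−180°, 180°]: -7.87°.
θ = atan2( sin Δλ · cos φ₂ , cos φ₁ · sin φ₂ − sin φ₁ · cos φ₂ · cos Δλ )
  = atan2(-0.10957, -0.90319) = -173.083° → normalised to [0°, 360°): 186.917°.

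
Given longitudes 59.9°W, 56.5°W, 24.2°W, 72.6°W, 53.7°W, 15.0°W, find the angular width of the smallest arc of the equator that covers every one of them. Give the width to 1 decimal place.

57.6°

Sort the longitudes: -72.6°, -59.9°, -56.5°, -53.7°, -24.2°, -15.0°.
Eastward gaps between consecutive values (wrapping around): 12.7°, 3.4°, 2.8°, 29.5°, 9.2°, 302.4°.
Largest gap = 302.4° ⇒ minimal covering band is its complement: 360° − 302.4° = 57.6°.
Band runs from -72.6° eastward to -15.0°.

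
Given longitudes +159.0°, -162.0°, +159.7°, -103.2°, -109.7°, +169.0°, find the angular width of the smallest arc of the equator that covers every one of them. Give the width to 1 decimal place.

Sort the longitudes: -162.0°, -109.7°, -103.2°, +159.0°, +159.7°, +169.0°.
Eastward gaps between consecutive values (wrapping around): 52.3°, 6.5°, 262.2°, 0.7°, 9.3°, 29.0°.
Largest gap = 262.2° ⇒ minimal covering band is its complement: 360° − 262.2° = 97.8°.
Band runs from +159.0° eastward to -103.2°, crossing the antimeridian.

97.8°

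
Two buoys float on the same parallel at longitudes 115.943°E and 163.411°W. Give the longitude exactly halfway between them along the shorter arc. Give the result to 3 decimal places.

Signed shortest Δλ from +115.943° to -163.411° is +80.646°.
Midpoint longitude = +115.943° + (+80.646°)/2 = +115.943° + 40.323° = +156.266°.
(The naïve average (+115.943 + -163.411)/2 = -23.734° is on the wrong side of the globe.)

156.266°E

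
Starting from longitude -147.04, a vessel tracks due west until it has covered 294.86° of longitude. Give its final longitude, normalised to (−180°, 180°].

-81.90°

Start at -147.04°; shift −294.86° → -441.90°.
-441.90° lies outside (−180°, 180°]; add 360° → -81.90°.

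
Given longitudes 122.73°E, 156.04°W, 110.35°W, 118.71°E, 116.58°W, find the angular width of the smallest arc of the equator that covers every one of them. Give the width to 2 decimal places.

130.94°

Sort the longitudes: -156.04°, -116.58°, -110.35°, +118.71°, +122.73°.
Eastward gaps between consecutive values (wrapping around): 39.46°, 6.23°, 229.06°, 4.02°, 81.23°.
Largest gap = 229.06° ⇒ minimal covering band is its complement: 360° − 229.06° = 130.94°.
Band runs from +118.71° eastward to -110.35°, crossing the antimeridian.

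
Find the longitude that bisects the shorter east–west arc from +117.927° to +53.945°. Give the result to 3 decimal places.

Signed shortest Δλ from +117.927° to +53.945° is -63.982°.
Midpoint longitude = +117.927° + (-63.982°)/2 = +117.927° − 31.991° = +85.936°.

+85.936°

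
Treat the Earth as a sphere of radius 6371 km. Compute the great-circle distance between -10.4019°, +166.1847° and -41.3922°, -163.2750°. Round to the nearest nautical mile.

2461 nmi

Δλ = -163.2750 − 166.1847 = -329.4597°; wrapped into (−180°, 180°]: 30.5403°.
Δφ = -41.3922 − -10.4019 = -30.9903°.
a = sin²(Δφ/2) + cos φ₁ · cos φ₂ · sin²(Δλ/2) = 0.122555.
c = 2·atan2(√a, √(1−a)) = 0.71531 rad → d = 6371·c ≈ 4557.23 km ≈ 2460.71 nmi.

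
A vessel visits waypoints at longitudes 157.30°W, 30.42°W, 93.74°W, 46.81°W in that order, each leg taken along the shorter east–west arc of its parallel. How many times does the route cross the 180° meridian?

Leg 1: -157.30° → -30.42°, shortest Δλ = 126.88° (east) — does not cross 180°.
Leg 2: -30.42° → -93.74°, shortest Δλ = -63.32° (west) — does not cross 180°.
Leg 3: -93.74° → -46.81°, shortest Δλ = 46.93° (east) — does not cross 180°.
Total crossings: 0.

0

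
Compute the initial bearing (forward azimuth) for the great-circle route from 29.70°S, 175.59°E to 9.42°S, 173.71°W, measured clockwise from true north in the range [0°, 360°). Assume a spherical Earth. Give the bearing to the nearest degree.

28°

Δλ = -173.71 − 175.59 = -349.30°; wrapped into (−180°, 180°]: 10.70°.
θ = atan2( sin Δλ · cos φ₂ , cos φ₁ · sin φ₂ − sin φ₁ · cos φ₂ · cos Δλ )
  = atan2(0.18316, 0.33811) = 28.446° → normalised to [0°, 360°): 28.446°.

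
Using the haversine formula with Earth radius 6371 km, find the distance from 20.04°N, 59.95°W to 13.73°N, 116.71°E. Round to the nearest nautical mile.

Δλ = 116.71 − -59.95 = 176.66°.
Δφ = 13.73 − 20.04 = -6.31°.
a = sin²(Δφ/2) + cos φ₁ · cos φ₂ · sin²(Δλ/2) = 0.914863.
c = 2·atan2(√a, √(1−a)) = 2.54941 rad → d = 6371·c ≈ 16242.30 km ≈ 8770.14 nmi.

8770 nmi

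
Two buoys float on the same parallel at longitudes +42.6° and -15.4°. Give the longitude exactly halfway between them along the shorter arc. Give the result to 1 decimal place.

+13.6°

Signed shortest Δλ from +42.6° to -15.4° is -58.0°.
Midpoint longitude = +42.6° + (-58.0°)/2 = +42.6° − 29.0° = +13.6°.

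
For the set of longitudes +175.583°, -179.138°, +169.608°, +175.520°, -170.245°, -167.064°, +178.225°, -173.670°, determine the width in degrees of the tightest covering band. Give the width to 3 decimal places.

Sort the longitudes: -179.138°, -173.670°, -170.245°, -167.064°, +169.608°, +175.520°, +175.583°, +178.225°.
Eastward gaps between consecutive values (wrapping around): 5.468°, 3.425°, 3.181°, 336.672°, 5.912°, 0.063°, 2.642°, 2.637°.
Largest gap = 336.672° ⇒ minimal covering band is its complement: 360° − 336.672° = 23.328°.
Band runs from +169.608° eastward to -167.064°, crossing the antimeridian.

23.328°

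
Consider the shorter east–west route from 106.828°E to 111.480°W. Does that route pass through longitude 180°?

Naïve |-111.480 − 106.828| = 218.308° > 180°, so the shorter arc goes the other way round — across 180°.
Signed shortest Δλ = ((-111.480 − 106.828 + 180) mod 360) − 180 = 141.692°.
Going east by 141.692° from +106.828° passes through 180° before reaching -111.480°.

Yes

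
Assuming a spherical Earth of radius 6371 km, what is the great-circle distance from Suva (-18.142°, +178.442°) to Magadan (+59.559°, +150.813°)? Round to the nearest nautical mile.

4857 nmi

Δλ = 150.813 − 178.442 = -27.629°.
Δφ = 59.559 − -18.142 = 77.701°.
a = sin²(Δφ/2) + cos φ₁ · cos φ₂ · sin²(Δλ/2) = 0.420944.
c = 2·atan2(√a, √(1−a)) = 1.41202 rad → d = 6371·c ≈ 8995.97 km ≈ 4857.44 nmi.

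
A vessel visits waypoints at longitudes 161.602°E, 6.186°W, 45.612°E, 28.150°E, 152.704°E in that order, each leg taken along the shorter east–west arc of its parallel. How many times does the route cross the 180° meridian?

0

Leg 1: +161.602° → -6.186°, shortest Δλ = -167.788° (west) — does not cross 180°.
Leg 2: -6.186° → +45.612°, shortest Δλ = 51.798° (east) — does not cross 180°.
Leg 3: +45.612° → +28.150°, shortest Δλ = -17.462° (west) — does not cross 180°.
Leg 4: +28.150° → +152.704°, shortest Δλ = 124.554° (east) — does not cross 180°.
Total crossings: 0.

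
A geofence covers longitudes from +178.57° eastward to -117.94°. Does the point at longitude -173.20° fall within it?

Yes

Band width going east from +178.57° to -117.94°: ((-117.94 − 178.57) mod 360) = 63.49°.
Offset of -173.20° east of the west edge: ((-173.20 − 178.57) mod 360) = 8.23°.
8.23° ≤ 63.49° ⇒ inside.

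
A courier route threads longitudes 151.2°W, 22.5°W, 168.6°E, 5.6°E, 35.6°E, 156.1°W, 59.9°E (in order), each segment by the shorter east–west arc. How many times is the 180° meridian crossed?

Leg 1: -151.2° → -22.5°, shortest Δλ = 128.7° (east) — does not cross 180°.
Leg 2: -22.5° → +168.6°, shortest Δλ = -168.9° (west) — crosses 180°.
Leg 3: +168.6° → +5.6°, shortest Δλ = -163.0° (west) — does not cross 180°.
Leg 4: +5.6° → +35.6°, shortest Δλ = 30.0° (east) — does not cross 180°.
Leg 5: +35.6° → -156.1°, shortest Δλ = 168.3° (east) — crosses 180°.
Leg 6: -156.1° → +59.9°, shortest Δλ = -144.0° (west) — crosses 180°.
Total crossings: 3.

3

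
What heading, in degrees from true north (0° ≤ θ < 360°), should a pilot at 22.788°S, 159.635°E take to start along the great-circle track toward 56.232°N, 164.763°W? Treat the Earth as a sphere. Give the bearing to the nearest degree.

Δλ = -164.763 − 159.635 = -324.398°; wrapped into (−180°, 180°]: 35.602°.
θ = atan2( sin Δλ · cos φ₂ , cos φ₁ · sin φ₂ − sin φ₁ · cos φ₂ · cos Δλ )
  = atan2(0.32358, 0.94145) = 18.968° → normalised to [0°, 360°): 18.968°.

19°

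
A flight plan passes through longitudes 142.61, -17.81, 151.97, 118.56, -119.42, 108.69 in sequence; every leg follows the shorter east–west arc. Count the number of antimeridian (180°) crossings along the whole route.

2

Leg 1: +142.61° → -17.81°, shortest Δλ = -160.42° (west) — does not cross 180°.
Leg 2: -17.81° → +151.97°, shortest Δλ = 169.78° (east) — does not cross 180°.
Leg 3: +151.97° → +118.56°, shortest Δλ = -33.41° (west) — does not cross 180°.
Leg 4: +118.56° → -119.42°, shortest Δλ = 122.02° (east) — crosses 180°.
Leg 5: -119.42° → +108.69°, shortest Δλ = -131.89° (west) — crosses 180°.
Total crossings: 2.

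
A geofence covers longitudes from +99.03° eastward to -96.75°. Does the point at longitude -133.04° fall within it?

Yes

Band width going east from +99.03° to -96.75°: ((-96.75 − 99.03) mod 360) = 164.22°.
Offset of -133.04° east of the west edge: ((-133.04 − 99.03) mod 360) = 127.93°.
127.93° ≤ 164.22° ⇒ inside.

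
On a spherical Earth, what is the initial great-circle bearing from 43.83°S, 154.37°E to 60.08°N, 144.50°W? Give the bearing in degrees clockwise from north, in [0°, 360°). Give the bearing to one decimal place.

Δλ = -144.50 − 154.37 = -298.87°; wrapped into (−180°, 180°]: 61.13°.
θ = atan2( sin Δλ · cos φ₂ , cos φ₁ · sin φ₂ − sin φ₁ · cos φ₂ · cos Δλ )
  = atan2(0.43680, 0.79203) = 28.876° → normalised to [0°, 360°): 28.876°.

28.9°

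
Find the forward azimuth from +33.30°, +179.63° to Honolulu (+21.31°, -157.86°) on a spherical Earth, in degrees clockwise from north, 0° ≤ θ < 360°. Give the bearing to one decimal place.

115.3°

Δλ = -157.86 − 179.63 = -337.49°; wrapped into (−180°, 180°]: 22.51°.
θ = atan2( sin Δλ · cos φ₂ , cos φ₁ · sin φ₂ − sin φ₁ · cos φ₂ · cos Δλ )
  = atan2(0.35667, -0.16877) = 115.323° → normalised to [0°, 360°): 115.323°.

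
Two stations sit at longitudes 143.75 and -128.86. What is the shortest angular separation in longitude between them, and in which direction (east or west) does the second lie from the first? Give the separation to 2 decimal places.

87.39° east

Raw difference: -128.86 − 143.75 = -272.61°.
Normalise into (−180°, 180°]: -272.61° + 360° = 87.39°.
Positive ⇒ the second point lies to the east; separation 87.39°.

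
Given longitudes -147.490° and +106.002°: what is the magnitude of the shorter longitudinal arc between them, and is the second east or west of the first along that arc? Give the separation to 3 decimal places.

Raw difference: 106.002 − -147.490 = 253.492°.
Normalise into (−180°, 180°]: 253.492° − 360° = -106.508°.
Negative ⇒ the second point lies to the west; separation 106.508°.

106.508° west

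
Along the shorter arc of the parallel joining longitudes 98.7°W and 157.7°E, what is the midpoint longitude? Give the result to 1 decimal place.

Signed shortest Δλ from -98.7° to +157.7° is -103.6°.
Midpoint longitude = -98.7° + (-103.6°)/2 = -98.7° − 51.8° = -150.5°.
(The naïve average (-98.7 + +157.7)/2 = 29.5° is on the wrong side of the globe.)

150.5°W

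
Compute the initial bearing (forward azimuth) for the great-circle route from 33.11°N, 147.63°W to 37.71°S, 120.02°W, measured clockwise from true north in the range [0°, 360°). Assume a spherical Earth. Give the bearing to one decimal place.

157.7°

Δλ = -120.02 − -147.63 = 27.61°.
θ = atan2( sin Δλ · cos φ₂ , cos φ₁ · sin φ₂ − sin φ₁ · cos φ₂ · cos Δλ )
  = atan2(0.36664, -0.89528) = 157.729° → normalised to [0°, 360°): 157.729°.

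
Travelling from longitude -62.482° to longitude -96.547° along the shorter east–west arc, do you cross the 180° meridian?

Signed shortest Δλ = ((-96.547 − -62.482 + 180) mod 360) − 180 = -34.065°.
Going west by 34.065° from -62.482° reaches -96.547° without touching 180°.

No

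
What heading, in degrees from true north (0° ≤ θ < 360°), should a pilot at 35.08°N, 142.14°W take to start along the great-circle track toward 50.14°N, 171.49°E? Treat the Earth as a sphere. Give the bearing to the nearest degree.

Δλ = 171.49 − -142.14 = 313.63°; wrapped into (−180°, 180°]: -46.37°.
θ = atan2( sin Δλ · cos φ₂ , cos φ₁ · sin φ₂ − sin φ₁ · cos φ₂ · cos Δλ )
  = atan2(-0.46390, 0.37402) = -51.123° → normalised to [0°, 360°): 308.877°.

309°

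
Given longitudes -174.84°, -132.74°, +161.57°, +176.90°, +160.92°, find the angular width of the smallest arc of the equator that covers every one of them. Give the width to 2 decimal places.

66.34°

Sort the longitudes: -174.84°, -132.74°, +160.92°, +161.57°, +176.90°.
Eastward gaps between consecutive values (wrapping around): 42.10°, 293.66°, 0.65°, 15.33°, 8.26°.
Largest gap = 293.66° ⇒ minimal covering band is its complement: 360° − 293.66° = 66.34°.
Band runs from +160.92° eastward to -132.74°, crossing the antimeridian.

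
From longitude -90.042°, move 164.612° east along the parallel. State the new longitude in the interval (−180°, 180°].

Start at -90.042°; shift +164.612° → +74.570°.
+74.570° already lies in (−180°, 180°].

+74.570°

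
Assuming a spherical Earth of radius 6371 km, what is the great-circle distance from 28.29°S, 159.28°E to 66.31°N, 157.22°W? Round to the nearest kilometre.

11144 km

Δλ = -157.22 − 159.28 = -316.50°; wrapped into (−180°, 180°]: 43.50°.
Δφ = 66.31 − -28.29 = 94.60°.
a = sin²(Δφ/2) + cos φ₁ · cos φ₂ · sin²(Δλ/2) = 0.588681.
c = 2·atan2(√a, √(1−a)) = 1.74910 rad → d = 6371·c ≈ 11143.52 km.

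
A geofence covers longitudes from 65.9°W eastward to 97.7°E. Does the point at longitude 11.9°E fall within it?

Yes

Band width going east from -65.9° to +97.7°: ((97.7 − -65.9) mod 360) = 163.6°.
Offset of +11.9° east of the west edge: ((11.9 − -65.9) mod 360) = 77.8°.
77.8° ≤ 163.6° ⇒ inside.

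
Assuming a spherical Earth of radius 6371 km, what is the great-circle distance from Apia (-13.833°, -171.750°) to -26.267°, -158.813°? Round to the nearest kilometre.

Δλ = -158.813 − -171.750 = 12.937°.
Δφ = -26.267 − -13.833 = -12.434°.
a = sin²(Δφ/2) + cos φ₁ · cos φ₂ · sin²(Δλ/2) = 0.022779.
c = 2·atan2(√a, √(1−a)) = 0.30301 rad → d = 6371·c ≈ 1930.48 km.

1930 km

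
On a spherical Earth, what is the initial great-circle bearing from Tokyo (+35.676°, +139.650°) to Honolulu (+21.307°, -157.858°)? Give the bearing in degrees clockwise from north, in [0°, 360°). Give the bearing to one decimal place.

86.9°

Δλ = -157.858 − 139.650 = -297.508°; wrapped into (−180°, 180°]: 62.492°.
θ = atan2( sin Δλ · cos φ₂ , cos φ₁ · sin φ₂ − sin φ₁ · cos φ₂ · cos Δλ )
  = atan2(0.82632, 0.04422) = 86.937° → normalised to [0°, 360°): 86.937°.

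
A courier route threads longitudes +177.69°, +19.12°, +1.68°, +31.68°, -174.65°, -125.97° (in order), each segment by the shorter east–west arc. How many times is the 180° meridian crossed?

Leg 1: +177.69° → +19.12°, shortest Δλ = -158.57° (west) — does not cross 180°.
Leg 2: +19.12° → +1.68°, shortest Δλ = -17.44° (west) — does not cross 180°.
Leg 3: +1.68° → +31.68°, shortest Δλ = 30.0° (east) — does not cross 180°.
Leg 4: +31.68° → -174.65°, shortest Δλ = 153.67° (east) — crosses 180°.
Leg 5: -174.65° → -125.97°, shortest Δλ = 48.68° (east) — does not cross 180°.
Total crossings: 1.

1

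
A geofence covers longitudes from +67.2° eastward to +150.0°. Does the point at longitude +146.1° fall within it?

Yes

Band width going east from +67.2° to +150.0°: ((150.0 − 67.2) mod 360) = 82.8°.
Offset of +146.1° east of the west edge: ((146.1 − 67.2) mod 360) = 78.9°.
78.9° ≤ 82.8° ⇒ inside.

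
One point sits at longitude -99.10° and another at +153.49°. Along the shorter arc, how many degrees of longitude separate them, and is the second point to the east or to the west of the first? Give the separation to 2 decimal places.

Raw difference: 153.49 − -99.10 = 252.59°.
Normalise into (−180°, 180°]: 252.59° − 360° = -107.41°.
Negative ⇒ the second point lies to the west; separation 107.41°.

107.41° west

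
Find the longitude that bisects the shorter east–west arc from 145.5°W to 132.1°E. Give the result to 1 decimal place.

173.3°E

Signed shortest Δλ from -145.5° to +132.1° is -82.4°.
Midpoint longitude = -145.5° + (-82.4°)/2 = -145.5° − 41.2° = -186.7°.
Normalise into (−180°, 180°]: +173.3°.
(The naïve average (-145.5 + +132.1)/2 = -6.7° is on the wrong side of the globe.)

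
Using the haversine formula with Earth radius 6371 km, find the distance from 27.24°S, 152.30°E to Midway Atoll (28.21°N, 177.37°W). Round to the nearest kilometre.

Δλ = -177.37 − 152.30 = -329.67°; wrapped into (−180°, 180°]: 30.33°.
Δφ = 28.21 − -27.24 = 55.45°.
a = sin²(Δφ/2) + cos φ₁ · cos φ₂ · sin²(Δλ/2) = 0.270055.
c = 2·atan2(√a, √(1−a)) = 1.09293 rad → d = 6371·c ≈ 6963.03 km.

6963 km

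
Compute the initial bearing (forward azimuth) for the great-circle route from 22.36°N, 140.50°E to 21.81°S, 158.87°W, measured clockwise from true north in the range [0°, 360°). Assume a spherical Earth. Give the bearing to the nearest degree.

Δλ = -158.87 − 140.50 = -299.37°; wrapped into (−180°, 180°]: 60.63°.
θ = atan2( sin Δλ · cos φ₂ , cos φ₁ · sin φ₂ − sin φ₁ · cos φ₂ · cos Δλ )
  = atan2(0.80909, -0.51682) = 122.569° → normalised to [0°, 360°): 122.569°.

123°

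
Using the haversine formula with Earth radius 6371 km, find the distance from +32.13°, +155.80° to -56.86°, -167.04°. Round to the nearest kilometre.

10495 km

Δλ = -167.04 − 155.80 = -322.84°; wrapped into (−180°, 180°]: 37.16°.
Δφ = -56.86 − 32.13 = -88.99°.
a = sin²(Δφ/2) + cos φ₁ · cos φ₂ · sin²(Δλ/2) = 0.538188.
c = 2·atan2(√a, √(1−a)) = 1.64725 rad → d = 6371·c ≈ 10494.61 km.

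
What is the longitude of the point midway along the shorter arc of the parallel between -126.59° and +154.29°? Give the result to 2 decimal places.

-166.15°

Signed shortest Δλ from -126.59° to +154.29° is -79.12°.
Midpoint longitude = -126.59° + (-79.12°)/2 = -126.59° − 39.56° = -166.15°.
(The naïve average (-126.59 + +154.29)/2 = 13.85° is on the wrong side of the globe.)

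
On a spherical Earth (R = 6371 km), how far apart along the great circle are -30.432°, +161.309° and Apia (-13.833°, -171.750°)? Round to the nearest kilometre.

3317 km

Δλ = -171.750 − 161.309 = -333.059°; wrapped into (−180°, 180°]: 26.941°.
Δφ = -13.833 − -30.432 = 16.599°.
a = sin²(Δφ/2) + cos φ₁ · cos φ₂ · sin²(Δλ/2) = 0.066267.
c = 2·atan2(√a, √(1−a)) = 0.52071 rad → d = 6371·c ≈ 3317.44 km.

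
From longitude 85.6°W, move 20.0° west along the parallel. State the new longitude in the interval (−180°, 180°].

Start at -85.6°; shift −20.0° → -105.6°.
-105.6° already lies in (−180°, 180°].

105.6°W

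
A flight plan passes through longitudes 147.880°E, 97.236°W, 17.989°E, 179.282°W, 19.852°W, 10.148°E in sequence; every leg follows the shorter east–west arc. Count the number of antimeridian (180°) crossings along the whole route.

2

Leg 1: +147.880° → -97.236°, shortest Δλ = 114.884° (east) — crosses 180°.
Leg 2: -97.236° → +17.989°, shortest Δλ = 115.225° (east) — does not cross 180°.
Leg 3: +17.989° → -179.282°, shortest Δλ = 162.729° (east) — crosses 180°.
Leg 4: -179.282° → -19.852°, shortest Δλ = 159.43° (east) — does not cross 180°.
Leg 5: -19.852° → +10.148°, shortest Δλ = 30.0° (east) — does not cross 180°.
Total crossings: 2.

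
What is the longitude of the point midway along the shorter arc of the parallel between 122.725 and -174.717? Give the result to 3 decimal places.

Signed shortest Δλ from +122.725° to -174.717° is +62.558°.
Midpoint longitude = +122.725° + (+62.558°)/2 = +122.725° + 31.279° = +154.004°.
(The naïve average (+122.725 + -174.717)/2 = -25.996° is on the wrong side of the globe.)

+154.004°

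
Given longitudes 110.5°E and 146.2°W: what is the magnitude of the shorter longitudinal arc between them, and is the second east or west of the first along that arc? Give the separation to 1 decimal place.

Raw difference: -146.2 − 110.5 = -256.7°.
Normalise into (−180°, 180°]: -256.7° + 360° = 103.3°.
Positive ⇒ the second point lies to the east; separation 103.3°.

103.3° east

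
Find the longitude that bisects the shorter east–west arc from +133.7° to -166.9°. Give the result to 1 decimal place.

+163.4°

Signed shortest Δλ from +133.7° to -166.9° is +59.4°.
Midpoint longitude = +133.7° + (+59.4°)/2 = +133.7° + 29.7° = +163.4°.
(The naïve average (+133.7 + -166.9)/2 = -16.6° is on the wrong side of the globe.)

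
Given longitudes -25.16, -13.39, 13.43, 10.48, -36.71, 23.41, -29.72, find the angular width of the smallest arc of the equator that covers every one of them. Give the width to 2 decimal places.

60.12°

Sort the longitudes: -36.71°, -29.72°, -25.16°, -13.39°, +10.48°, +13.43°, +23.41°.
Eastward gaps between consecutive values (wrapping around): 6.99°, 4.56°, 11.77°, 23.87°, 2.95°, 9.98°, 299.88°.
Largest gap = 299.88° ⇒ minimal covering band is its complement: 360° − 299.88° = 60.12°.
Band runs from -36.71° eastward to +23.41°.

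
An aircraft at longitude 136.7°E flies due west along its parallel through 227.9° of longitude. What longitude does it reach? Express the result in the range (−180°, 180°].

91.2°W

Start at +136.7°; shift −227.9° → -91.2°.
-91.2° already lies in (−180°, 180°].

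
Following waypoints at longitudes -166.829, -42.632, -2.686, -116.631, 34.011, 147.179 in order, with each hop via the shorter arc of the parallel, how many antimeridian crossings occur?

Leg 1: -166.829° → -42.632°, shortest Δλ = 124.197° (east) — does not cross 180°.
Leg 2: -42.632° → -2.686°, shortest Δλ = 39.946° (east) — does not cross 180°.
Leg 3: -2.686° → -116.631°, shortest Δλ = -113.945° (west) — does not cross 180°.
Leg 4: -116.631° → +34.011°, shortest Δλ = 150.642° (east) — does not cross 180°.
Leg 5: +34.011° → +147.179°, shortest Δλ = 113.168° (east) — does not cross 180°.
Total crossings: 0.

0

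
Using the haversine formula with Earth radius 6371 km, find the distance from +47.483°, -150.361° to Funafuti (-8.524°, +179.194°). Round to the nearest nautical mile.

Δλ = 179.194 − -150.361 = 329.555°; wrapped into (−180°, 180°]: -30.445°.
Δφ = -8.524 − 47.483 = -56.007°.
a = sin²(Δφ/2) + cos φ₁ · cos φ₂ · sin²(Δλ/2) = 0.266531.
c = 2·atan2(√a, √(1−a)) = 1.08497 rad → d = 6371·c ≈ 6912.36 km ≈ 3732.37 nmi.

3732 nmi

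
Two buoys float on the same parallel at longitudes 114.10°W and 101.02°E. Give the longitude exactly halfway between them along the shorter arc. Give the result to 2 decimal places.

Signed shortest Δλ from -114.10° to +101.02° is -144.88°.
Midpoint longitude = -114.10° + (-144.88°)/2 = -114.10° − 72.44° = -186.54°.
Normalise into (−180°, 180°]: +173.46°.
(The naïve average (-114.10 + +101.02)/2 = -6.54° is on the wrong side of the globe.)

173.46°E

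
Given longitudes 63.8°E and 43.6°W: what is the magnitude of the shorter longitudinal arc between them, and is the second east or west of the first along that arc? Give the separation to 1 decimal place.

Raw difference: -43.6 − 63.8 = -107.4°.
Normalise into (−180°, 180°]: -107.4° stays -107.4°.
Negative ⇒ the second point lies to the west; separation 107.4°.

107.4° west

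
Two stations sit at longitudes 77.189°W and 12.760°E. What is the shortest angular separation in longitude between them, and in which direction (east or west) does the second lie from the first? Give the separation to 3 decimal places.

Raw difference: 12.760 − -77.189 = 89.949°.
Normalise into (−180°, 180°]: 89.949° stays 89.949°.
Positive ⇒ the second point lies to the east; separation 89.949°.

89.949° east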